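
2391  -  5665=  - 3274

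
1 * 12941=12941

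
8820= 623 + 8197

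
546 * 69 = 37674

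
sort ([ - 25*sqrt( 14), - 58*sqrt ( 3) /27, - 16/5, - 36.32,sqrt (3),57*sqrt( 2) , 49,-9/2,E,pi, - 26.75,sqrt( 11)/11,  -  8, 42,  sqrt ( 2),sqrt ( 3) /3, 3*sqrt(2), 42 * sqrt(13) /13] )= [ - 25*sqrt( 14 ), - 36.32, - 26.75,-8  , - 9/2, - 58*sqrt(3 )/27, - 16/5, sqrt(11)/11,sqrt(3 )/3,sqrt( 2),sqrt(3),E,pi,3*sqrt( 2 ),42*sqrt( 13) /13,42,49,57*sqrt(2) ]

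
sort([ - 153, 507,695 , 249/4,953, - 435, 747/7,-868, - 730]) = [ - 868, -730, - 435, - 153,249/4, 747/7, 507, 695, 953 ]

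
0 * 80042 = 0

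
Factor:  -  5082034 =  -2^1*23^1*110479^1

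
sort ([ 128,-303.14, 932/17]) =[ - 303.14, 932/17,128 ] 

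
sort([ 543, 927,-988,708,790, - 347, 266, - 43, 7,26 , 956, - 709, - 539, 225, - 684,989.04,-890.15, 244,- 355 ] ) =[ - 988,  -  890.15, - 709, - 684, - 539, - 355,  -  347, - 43,7,26,  225,244,266,543, 708,790 , 927, 956, 989.04] 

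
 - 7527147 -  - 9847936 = 2320789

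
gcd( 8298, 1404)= 18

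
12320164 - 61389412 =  - 49069248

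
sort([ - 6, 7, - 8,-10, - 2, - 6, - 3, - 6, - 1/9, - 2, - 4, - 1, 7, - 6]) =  [ - 10, - 8, - 6,  -  6, - 6, - 6, - 4, - 3,-2, - 2, - 1,  -  1/9, 7, 7 ]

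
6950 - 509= 6441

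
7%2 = 1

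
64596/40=16149/10 = 1614.90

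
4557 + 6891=11448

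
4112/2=2056 = 2056.00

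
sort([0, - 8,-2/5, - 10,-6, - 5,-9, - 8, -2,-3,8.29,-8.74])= [- 10, - 9, - 8.74, -8, -8 , - 6,-5, - 3, - 2, - 2/5,0,8.29]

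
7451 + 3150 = 10601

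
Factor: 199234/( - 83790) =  - 3^ ( - 2 ) * 5^( - 1 ) * 107^1 = - 107/45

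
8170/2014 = 215/53 = 4.06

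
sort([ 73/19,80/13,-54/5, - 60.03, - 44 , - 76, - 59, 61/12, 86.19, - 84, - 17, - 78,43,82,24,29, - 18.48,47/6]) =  [ - 84,  -  78,-76,-60.03,-59, - 44, - 18.48, - 17,-54/5,73/19 , 61/12,80/13,47/6,  24,29,  43, 82,86.19] 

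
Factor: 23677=23677^1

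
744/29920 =93/3740 = 0.02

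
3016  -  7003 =- 3987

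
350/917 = 50/131 =0.38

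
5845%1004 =825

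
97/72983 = 97/72983 = 0.00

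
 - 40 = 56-96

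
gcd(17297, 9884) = 2471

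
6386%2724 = 938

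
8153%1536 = 473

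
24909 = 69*361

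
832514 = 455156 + 377358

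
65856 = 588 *112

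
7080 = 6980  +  100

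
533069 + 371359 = 904428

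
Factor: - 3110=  - 2^1*5^1*311^1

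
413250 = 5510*75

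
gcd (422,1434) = 2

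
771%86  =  83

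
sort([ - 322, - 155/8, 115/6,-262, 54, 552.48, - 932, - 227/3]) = [ - 932 ,  -  322, - 262, - 227/3 , - 155/8, 115/6,54,  552.48]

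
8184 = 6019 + 2165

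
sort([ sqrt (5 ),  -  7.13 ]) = [-7.13,sqrt (5) ]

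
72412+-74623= - 2211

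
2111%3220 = 2111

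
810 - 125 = 685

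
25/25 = 1 = 1.00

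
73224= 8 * 9153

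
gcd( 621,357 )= 3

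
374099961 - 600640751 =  - 226540790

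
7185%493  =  283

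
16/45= 16/45  =  0.36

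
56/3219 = 56/3219 = 0.02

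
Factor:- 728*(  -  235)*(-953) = -163039240= -2^3*5^1*7^1*13^1*47^1*953^1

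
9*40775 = 366975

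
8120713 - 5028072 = 3092641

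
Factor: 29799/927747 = 3311/103083 = 3^( - 1 )*7^1*11^1 * 43^1 *34361^( - 1 )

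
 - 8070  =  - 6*1345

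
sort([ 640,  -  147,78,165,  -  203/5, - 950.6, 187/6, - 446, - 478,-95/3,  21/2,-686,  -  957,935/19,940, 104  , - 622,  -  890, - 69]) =[ - 957, -950.6, - 890, - 686, - 622, - 478, - 446, - 147,  -  69, - 203/5, - 95/3,21/2, 187/6,935/19,78,104, 165 , 640, 940 ]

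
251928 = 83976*3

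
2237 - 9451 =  - 7214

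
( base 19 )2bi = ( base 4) 32311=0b1110110101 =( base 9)1264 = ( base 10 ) 949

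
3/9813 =1/3271 = 0.00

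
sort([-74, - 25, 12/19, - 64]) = [ - 74, - 64, - 25,12/19] 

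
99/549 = 11/61 = 0.18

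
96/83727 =32/27909 = 0.00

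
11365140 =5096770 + 6268370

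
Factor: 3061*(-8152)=-2^3*1019^1*3061^1 = - 24953272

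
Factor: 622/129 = 2^1 * 3^( - 1 ) * 43^( - 1 )*311^1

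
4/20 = 1/5 =0.20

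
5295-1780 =3515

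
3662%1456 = 750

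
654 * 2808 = 1836432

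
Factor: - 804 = -2^2*3^1*67^1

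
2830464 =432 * 6552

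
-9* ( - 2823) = 25407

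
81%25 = 6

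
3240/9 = 360 = 360.00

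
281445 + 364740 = 646185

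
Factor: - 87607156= - 2^2* 7^1*13^1*229^1 * 1051^1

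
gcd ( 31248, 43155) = 63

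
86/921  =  86/921=0.09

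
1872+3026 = 4898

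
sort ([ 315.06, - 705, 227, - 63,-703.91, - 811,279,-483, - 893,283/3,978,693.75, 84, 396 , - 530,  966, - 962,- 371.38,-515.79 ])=[ - 962,-893 , - 811, - 705, - 703.91,-530, - 515.79,-483, - 371.38, - 63,84,283/3,  227 , 279,315.06,  396, 693.75,966,978]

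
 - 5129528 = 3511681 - 8641209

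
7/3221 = 7/3221 = 0.00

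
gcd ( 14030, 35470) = 10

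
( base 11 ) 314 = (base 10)378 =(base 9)460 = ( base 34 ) B4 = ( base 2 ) 101111010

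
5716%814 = 18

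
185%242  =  185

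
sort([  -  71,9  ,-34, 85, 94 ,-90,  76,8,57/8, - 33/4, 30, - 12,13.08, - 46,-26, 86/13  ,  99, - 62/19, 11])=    [ - 90, - 71,-46 , - 34 , - 26, -12, - 33/4,- 62/19,  86/13,57/8,8, 9,11 , 13.08,30,76,85,94,99]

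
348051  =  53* 6567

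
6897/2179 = 6897/2179 = 3.17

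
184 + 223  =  407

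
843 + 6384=7227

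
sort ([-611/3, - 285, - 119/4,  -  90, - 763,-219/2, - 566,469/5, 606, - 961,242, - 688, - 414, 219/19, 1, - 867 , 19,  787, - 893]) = [ - 961, - 893 , - 867, - 763, - 688, - 566, - 414 , - 285, - 611/3,-219/2 , - 90, -119/4, 1 , 219/19, 19, 469/5,242,  606, 787] 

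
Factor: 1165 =5^1 * 233^1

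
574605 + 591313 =1165918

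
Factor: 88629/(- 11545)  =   - 3^1*5^ ( - 1 )*31^1*953^1*2309^(  -  1 )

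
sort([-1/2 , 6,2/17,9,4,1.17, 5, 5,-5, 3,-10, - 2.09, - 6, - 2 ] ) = [-10, - 6,  -  5, - 2.09,-2, - 1/2,2/17 , 1.17 , 3,4,5,5,6, 9 ]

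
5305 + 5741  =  11046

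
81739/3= 81739/3 =27246.33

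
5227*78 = 407706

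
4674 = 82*57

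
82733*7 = 579131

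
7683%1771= 599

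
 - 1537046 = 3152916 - 4689962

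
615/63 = 9+16/21 = 9.76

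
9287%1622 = 1177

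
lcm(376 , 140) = 13160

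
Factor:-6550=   -  2^1*5^2*131^1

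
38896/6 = 6482 +2/3  =  6482.67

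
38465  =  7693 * 5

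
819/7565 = 819/7565 = 0.11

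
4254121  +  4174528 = 8428649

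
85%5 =0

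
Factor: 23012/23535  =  44/45 = 2^2*3^( - 2 )*5^(-1)*11^1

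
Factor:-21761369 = -7^1*991^1*3137^1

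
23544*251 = 5909544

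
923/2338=923/2338 = 0.39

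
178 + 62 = 240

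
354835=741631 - 386796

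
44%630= 44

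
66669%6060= 9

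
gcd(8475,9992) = 1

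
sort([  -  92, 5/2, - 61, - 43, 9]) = [ - 92, - 61, - 43, 5/2 , 9 ] 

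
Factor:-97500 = -2^2*3^1*5^4*13^1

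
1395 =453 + 942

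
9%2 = 1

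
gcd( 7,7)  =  7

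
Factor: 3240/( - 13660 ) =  - 2^1*3^4*683^( - 1 ) = - 162/683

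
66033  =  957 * 69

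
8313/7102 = 1 + 1211/7102 = 1.17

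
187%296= 187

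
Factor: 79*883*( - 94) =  - 6557158 = - 2^1*47^1*79^1*883^1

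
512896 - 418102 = 94794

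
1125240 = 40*28131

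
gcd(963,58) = 1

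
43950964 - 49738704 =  - 5787740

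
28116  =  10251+17865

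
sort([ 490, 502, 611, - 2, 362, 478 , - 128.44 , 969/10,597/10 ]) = [-128.44, - 2, 597/10,969/10, 362, 478,490, 502, 611]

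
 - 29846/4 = -7462 + 1/2 = - 7461.50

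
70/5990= 7/599 =0.01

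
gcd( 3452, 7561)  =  1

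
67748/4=16937 = 16937.00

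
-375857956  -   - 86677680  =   - 289180276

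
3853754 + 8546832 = 12400586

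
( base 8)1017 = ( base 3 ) 201112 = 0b1000001111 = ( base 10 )527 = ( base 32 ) gf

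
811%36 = 19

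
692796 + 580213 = 1273009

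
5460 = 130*42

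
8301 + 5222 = 13523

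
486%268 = 218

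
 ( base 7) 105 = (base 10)54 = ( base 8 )66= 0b110110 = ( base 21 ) 2C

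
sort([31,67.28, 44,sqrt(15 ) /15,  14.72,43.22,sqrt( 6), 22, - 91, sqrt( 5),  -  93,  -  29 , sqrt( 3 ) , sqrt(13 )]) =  [ - 93, - 91, - 29, sqrt( 15)/15,sqrt (3 ),sqrt( 5 ),sqrt( 6), sqrt( 13 ), 14.72, 22,31, 43.22,44,67.28] 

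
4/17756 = 1/4439 = 0.00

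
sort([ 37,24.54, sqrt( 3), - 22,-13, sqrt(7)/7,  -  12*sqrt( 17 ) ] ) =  [ - 12*sqrt(17 ), - 22,-13,sqrt( 7 ) /7, sqrt( 3 ), 24.54,37]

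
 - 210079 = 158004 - 368083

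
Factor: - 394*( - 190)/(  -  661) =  - 2^2*5^1*19^1*197^1*661^( - 1) = -74860/661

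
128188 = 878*146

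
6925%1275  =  550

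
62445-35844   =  26601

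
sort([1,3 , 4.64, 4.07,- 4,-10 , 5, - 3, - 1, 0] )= [ - 10, - 4,-3, - 1,  0, 1 , 3, 4.07,4.64,5 ] 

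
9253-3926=5327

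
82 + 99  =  181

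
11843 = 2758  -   - 9085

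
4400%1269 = 593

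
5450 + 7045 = 12495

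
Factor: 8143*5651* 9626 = 442950911218 = 2^1*17^1* 479^1*4813^1*5651^1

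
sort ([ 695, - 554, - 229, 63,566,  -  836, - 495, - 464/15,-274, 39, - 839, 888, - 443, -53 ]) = [ - 839, - 836 , - 554, - 495, - 443,- 274, - 229, - 53,  -  464/15,39,63,566,  695, 888 ]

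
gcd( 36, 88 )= 4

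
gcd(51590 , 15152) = 2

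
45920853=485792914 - 439872061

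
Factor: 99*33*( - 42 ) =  - 137214 = - 2^1 * 3^4 * 7^1 * 11^2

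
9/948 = 3/316  =  0.01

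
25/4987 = 25/4987   =  0.01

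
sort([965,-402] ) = [ -402,965] 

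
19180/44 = 435 + 10/11 = 435.91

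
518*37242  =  19291356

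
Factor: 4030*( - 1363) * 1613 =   -  8860031570=- 2^1*5^1*13^1*29^1*31^1*47^1*1613^1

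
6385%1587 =37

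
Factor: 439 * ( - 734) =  - 2^1 *367^1*439^1 = - 322226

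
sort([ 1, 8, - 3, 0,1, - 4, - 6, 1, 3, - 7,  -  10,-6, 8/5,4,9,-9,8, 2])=[  -  10, - 9, - 7 , - 6 ,-6, - 4, - 3, 0,1 , 1,1, 8/5, 2, 3, 4, 8,8, 9]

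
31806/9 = 3534 = 3534.00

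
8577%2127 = 69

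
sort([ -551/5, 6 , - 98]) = [ - 551/5,  -  98, 6] 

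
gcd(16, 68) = 4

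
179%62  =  55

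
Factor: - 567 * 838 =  - 475146 = - 2^1 * 3^4*7^1*419^1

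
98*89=8722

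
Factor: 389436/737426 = 498/943 = 2^1*3^1*23^( - 1)*41^( - 1 )*83^1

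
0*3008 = 0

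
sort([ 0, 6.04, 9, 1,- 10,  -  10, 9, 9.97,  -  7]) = [ -10, - 10, - 7, 0 , 1, 6.04, 9 , 9,9.97] 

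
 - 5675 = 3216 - 8891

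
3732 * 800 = 2985600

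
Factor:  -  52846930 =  - 2^1* 5^1*83^1*63671^1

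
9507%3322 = 2863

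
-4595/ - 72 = 63 +59/72= 63.82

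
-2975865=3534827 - 6510692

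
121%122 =121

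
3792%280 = 152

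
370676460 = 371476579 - 800119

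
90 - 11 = 79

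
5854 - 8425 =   -  2571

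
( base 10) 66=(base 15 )46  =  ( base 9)73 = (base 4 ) 1002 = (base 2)1000010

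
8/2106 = 4/1053 = 0.00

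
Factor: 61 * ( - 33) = -3^1 *11^1*61^1 = -  2013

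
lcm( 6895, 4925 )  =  34475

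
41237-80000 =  - 38763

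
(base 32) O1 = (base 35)ly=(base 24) 181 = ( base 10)769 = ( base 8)1401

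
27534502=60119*458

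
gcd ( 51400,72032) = 8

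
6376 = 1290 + 5086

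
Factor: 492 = 2^2*3^1* 41^1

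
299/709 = 299/709 = 0.42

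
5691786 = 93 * 61202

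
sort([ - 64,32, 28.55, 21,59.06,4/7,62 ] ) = [  -  64,4/7,21,28.55,32 , 59.06,62]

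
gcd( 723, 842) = 1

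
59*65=3835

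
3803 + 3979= 7782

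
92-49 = 43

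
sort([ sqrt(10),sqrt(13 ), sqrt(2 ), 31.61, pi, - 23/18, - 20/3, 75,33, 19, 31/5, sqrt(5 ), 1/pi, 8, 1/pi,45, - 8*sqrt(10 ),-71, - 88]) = [-88,-71, - 8*sqrt(10 ), - 20/3, - 23/18, 1/pi, 1/pi,sqrt(2), sqrt(5), pi,sqrt(10 ),  sqrt(13 ), 31/5,8, 19, 31.61,33, 45, 75 ]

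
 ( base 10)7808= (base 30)8k8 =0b1111010000000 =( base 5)222213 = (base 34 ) 6pm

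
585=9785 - 9200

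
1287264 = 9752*132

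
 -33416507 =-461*72487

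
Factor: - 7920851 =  - 1187^1 * 6673^1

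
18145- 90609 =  - 72464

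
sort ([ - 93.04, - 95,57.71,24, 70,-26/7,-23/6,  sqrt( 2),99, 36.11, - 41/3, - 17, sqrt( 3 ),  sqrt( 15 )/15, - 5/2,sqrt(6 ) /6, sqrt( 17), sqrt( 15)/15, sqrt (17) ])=[-95, - 93.04, - 17,-41/3, - 23/6, - 26/7, - 5/2, sqrt (15 ) /15,sqrt(15)/15,sqrt ( 6)/6 , sqrt ( 2 ),sqrt (3),sqrt( 17 ),sqrt(17 ), 24, 36.11,  57.71,70,99 ] 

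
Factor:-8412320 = - 2^5*5^1*7^2 * 29^1*37^1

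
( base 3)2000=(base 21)2c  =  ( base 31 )1n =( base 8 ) 66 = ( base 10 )54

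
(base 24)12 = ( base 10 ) 26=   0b11010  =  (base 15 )1b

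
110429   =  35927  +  74502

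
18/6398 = 9/3199 = 0.00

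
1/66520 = 1/66520  =  0.00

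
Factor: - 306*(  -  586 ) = 2^2*3^2*17^1* 293^1 =179316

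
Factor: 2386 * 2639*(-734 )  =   - 2^2* 7^1*13^1*29^1*367^1*1193^1 = - 4621744036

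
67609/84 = 804 + 73/84= 804.87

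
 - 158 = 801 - 959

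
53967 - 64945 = -10978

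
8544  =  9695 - 1151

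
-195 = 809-1004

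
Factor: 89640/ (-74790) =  - 332/277 = - 2^2*83^1*277^(-1 ) 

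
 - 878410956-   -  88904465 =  - 789506491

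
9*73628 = 662652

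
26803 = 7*3829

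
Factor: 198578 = 2^1*99289^1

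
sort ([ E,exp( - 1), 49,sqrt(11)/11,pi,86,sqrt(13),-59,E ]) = [ - 59,sqrt( 11)/11,exp( - 1), E, E,pi,sqrt( 13), 49 , 86 ] 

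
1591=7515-5924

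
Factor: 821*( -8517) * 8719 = -3^1*17^1*167^1*821^1*8719^1 = - 60967232583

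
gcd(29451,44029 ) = 1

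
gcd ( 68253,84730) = 1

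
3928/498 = 7 + 221/249 = 7.89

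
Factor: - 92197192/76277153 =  -2^3 * 19^( - 1) * 37^1*41^1*71^1 * 107^1*4014587^( - 1)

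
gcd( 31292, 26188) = 4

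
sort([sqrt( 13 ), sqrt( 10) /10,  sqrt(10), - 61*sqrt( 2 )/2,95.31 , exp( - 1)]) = [-61*sqrt (2 ) /2, sqrt(10 ) /10,  exp( -1 ), sqrt( 10 ),sqrt( 13), 95.31 ]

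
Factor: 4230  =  2^1*3^2*5^1 * 47^1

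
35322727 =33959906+1362821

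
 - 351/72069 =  - 117/24023 = - 0.00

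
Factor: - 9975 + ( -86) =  - 10061 = - 10061^1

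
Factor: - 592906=  -  2^1*31^1*73^1*131^1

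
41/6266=41/6266 = 0.01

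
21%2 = 1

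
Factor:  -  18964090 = - 2^1*5^1*19^1*151^1*661^1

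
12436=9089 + 3347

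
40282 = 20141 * 2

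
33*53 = 1749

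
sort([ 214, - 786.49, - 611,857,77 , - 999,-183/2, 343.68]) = [  -  999,-786.49,-611,  -  183/2,77,214,  343.68,857]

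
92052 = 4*23013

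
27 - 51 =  -24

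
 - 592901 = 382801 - 975702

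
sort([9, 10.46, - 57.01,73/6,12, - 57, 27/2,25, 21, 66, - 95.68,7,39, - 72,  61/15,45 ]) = [ - 95.68, - 72, - 57.01,  -  57,61/15, 7 , 9,10.46,12,73/6, 27/2,21,  25,39,45,66 ]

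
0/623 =0 = 0.00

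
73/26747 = 73/26747 = 0.00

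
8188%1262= 616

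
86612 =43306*2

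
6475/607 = 6475/607 = 10.67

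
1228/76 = 307/19 = 16.16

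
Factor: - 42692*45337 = - 2^2*13^1*821^1*45337^1 = -1935527204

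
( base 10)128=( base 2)10000000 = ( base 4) 2000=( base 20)68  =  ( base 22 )5i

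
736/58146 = 368/29073 = 0.01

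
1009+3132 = 4141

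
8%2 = 0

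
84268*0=0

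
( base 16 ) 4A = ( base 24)32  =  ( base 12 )62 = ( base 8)112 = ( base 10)74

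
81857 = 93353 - 11496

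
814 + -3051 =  - 2237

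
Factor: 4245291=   3^4*17^1*3083^1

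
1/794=1/794 = 0.00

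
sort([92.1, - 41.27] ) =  [ - 41.27, 92.1]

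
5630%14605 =5630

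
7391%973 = 580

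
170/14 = 12 + 1/7 = 12.14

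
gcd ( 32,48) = 16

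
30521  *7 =213647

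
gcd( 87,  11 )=1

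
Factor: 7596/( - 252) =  - 211/7 = - 7^( - 1 ) * 211^1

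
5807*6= 34842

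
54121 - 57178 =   -  3057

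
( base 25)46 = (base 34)34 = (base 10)106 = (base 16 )6A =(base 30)3G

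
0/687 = 0 = 0.00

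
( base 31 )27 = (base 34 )21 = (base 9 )76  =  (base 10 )69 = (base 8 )105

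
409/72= 5 + 49/72=5.68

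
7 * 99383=695681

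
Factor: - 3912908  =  -2^2*239^1*4093^1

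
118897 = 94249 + 24648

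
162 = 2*81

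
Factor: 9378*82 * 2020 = 2^4*3^2*5^1 * 41^1*101^1*521^1  =  1553371920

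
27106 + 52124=79230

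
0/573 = 0 = 0.00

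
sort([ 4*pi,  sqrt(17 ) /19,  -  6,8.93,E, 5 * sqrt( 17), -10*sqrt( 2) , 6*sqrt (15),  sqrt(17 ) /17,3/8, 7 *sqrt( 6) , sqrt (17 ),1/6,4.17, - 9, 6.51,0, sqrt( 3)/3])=[ - 10*sqrt( 2 ),-9,-6,0,1/6 , sqrt( 17 ) /19, sqrt(17)/17,3/8,sqrt(  3)/3,E , sqrt( 17), 4.17,6.51 , 8.93 , 4 * pi, 7 *sqrt( 6 ),  5*sqrt(17 ) , 6 * sqrt( 15)]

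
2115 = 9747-7632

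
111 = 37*3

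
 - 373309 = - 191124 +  - 182185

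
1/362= 1/362 = 0.00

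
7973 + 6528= 14501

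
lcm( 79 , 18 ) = 1422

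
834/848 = 417/424 = 0.98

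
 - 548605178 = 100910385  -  649515563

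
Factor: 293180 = 2^2*5^1* 107^1*137^1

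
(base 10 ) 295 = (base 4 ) 10213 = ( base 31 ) 9G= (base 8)447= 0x127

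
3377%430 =367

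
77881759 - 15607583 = 62274176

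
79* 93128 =7357112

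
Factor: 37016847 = 3^2*7^1*29^1*20261^1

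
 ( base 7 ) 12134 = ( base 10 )3161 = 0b110001011001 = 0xC59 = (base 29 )3M0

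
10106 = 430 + 9676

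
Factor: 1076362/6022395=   2^1*3^( - 2)*5^( - 1)*7^1*76883^1 *133831^ (-1) 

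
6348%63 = 48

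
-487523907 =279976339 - 767500246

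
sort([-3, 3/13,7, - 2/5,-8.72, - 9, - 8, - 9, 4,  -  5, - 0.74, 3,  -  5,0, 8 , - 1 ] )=[ - 9, - 9, - 8.72, - 8,-5,  -  5, - 3, - 1,  -  0.74, - 2/5,0, 3/13, 3, 4, 7, 8 ] 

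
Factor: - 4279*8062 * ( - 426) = 2^2  *3^1*11^1*29^1*71^1*139^1*389^1  =  14695848948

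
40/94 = 20/47 = 0.43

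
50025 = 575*87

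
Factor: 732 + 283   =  1015 = 5^1 * 7^1*29^1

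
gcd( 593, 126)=1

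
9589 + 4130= 13719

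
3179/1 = 3179 = 3179.00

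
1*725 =725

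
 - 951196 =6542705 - 7493901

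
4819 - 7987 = - 3168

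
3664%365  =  14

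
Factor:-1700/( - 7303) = 2^2*5^2*17^1*67^(- 1)*109^(- 1 ) 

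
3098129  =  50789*61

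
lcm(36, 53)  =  1908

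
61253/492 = 61253/492 = 124.50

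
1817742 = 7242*251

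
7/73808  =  1/10544 = 0.00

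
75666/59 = 75666/59  =  1282.47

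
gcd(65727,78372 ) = 9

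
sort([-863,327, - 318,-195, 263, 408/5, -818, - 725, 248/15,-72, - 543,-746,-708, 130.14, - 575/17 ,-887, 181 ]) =[-887, - 863,-818,-746,-725, - 708, - 543, - 318, - 195,-72, - 575/17,248/15, 408/5, 130.14, 181,263,  327]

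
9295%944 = 799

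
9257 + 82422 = 91679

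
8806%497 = 357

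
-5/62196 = -1 + 62191/62196 = - 0.00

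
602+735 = 1337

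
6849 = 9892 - 3043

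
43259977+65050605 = 108310582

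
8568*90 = 771120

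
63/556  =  63/556=0.11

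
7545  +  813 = 8358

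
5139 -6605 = - 1466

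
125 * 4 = 500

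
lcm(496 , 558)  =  4464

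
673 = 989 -316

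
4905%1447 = 564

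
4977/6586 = 4977/6586 =0.76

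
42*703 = 29526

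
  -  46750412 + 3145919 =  - 43604493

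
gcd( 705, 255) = 15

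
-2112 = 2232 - 4344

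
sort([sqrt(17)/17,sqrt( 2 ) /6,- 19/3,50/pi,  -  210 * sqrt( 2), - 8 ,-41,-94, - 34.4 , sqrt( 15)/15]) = [  -  210*sqrt( 2), - 94, -41, - 34.4,-8, - 19/3,sqrt(2)/6, sqrt( 17 ) /17,sqrt( 15 )/15 , 50/pi ]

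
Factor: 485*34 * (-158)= - 2605420 = - 2^2*5^1*17^1*79^1*97^1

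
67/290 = 67/290 = 0.23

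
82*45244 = 3710008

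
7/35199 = 7/35199 = 0.00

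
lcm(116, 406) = 812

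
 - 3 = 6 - 9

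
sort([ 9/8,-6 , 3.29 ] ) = [-6,  9/8,3.29 ] 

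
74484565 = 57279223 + 17205342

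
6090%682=634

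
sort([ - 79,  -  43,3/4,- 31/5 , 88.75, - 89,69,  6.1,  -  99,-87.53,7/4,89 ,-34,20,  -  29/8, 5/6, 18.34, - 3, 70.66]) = [ - 99, - 89 , - 87.53, - 79,  -  43, - 34,- 31/5,- 29/8, - 3,3/4 , 5/6,7/4,6.1,18.34,20, 69,70.66,88.75 , 89 ] 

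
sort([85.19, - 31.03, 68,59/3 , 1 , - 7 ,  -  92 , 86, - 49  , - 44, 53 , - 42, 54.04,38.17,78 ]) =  [ - 92, - 49, - 44,-42,  -  31.03, - 7, 1, 59/3, 38.17 , 53,  54.04, 68, 78,85.19,86]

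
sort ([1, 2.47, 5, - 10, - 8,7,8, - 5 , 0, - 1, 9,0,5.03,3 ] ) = [ - 10, - 8,  -  5,-1,0, 0,1,  2.47, 3,5,5.03,7,8,9]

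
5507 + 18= 5525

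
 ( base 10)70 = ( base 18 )3g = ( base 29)2c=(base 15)4A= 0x46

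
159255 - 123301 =35954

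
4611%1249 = 864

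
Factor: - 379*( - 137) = 51923 = 137^1*379^1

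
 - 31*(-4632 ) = 143592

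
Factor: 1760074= 2^1 * 163^1*5399^1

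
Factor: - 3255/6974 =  - 2^( - 1 ) * 3^1*5^1 * 7^1 * 11^( - 1) * 31^1*317^( - 1)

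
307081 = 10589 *29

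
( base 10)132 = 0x84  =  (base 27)4O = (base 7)246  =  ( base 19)6i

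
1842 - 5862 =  - 4020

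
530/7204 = 265/3602 = 0.07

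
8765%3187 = 2391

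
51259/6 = 8543 + 1/6 = 8543.17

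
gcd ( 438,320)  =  2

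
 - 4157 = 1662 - 5819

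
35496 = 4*8874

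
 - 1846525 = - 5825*317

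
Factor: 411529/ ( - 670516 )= - 2^( - 2)*7^( - 2) * 11^( - 1 ) * 311^(-1)*411529^1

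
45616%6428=620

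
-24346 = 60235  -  84581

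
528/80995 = 528/80995=0.01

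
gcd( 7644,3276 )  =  1092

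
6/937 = 6/937 = 0.01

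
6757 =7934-1177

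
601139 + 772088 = 1373227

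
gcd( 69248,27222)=2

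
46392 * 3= 139176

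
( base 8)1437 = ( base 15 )384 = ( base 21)1h1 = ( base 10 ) 799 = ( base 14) 411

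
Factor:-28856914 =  - 2^1*29^1*157^1*3169^1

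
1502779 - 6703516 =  - 5200737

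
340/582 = 170/291= 0.58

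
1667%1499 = 168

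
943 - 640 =303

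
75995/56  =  75995/56=1357.05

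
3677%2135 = 1542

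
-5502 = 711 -6213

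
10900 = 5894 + 5006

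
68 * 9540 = 648720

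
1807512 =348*5194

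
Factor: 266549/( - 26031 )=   -  3^(-1) * 8677^( - 1) *266549^1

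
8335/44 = 189 + 19/44 = 189.43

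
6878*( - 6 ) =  - 41268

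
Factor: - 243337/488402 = -2^(- 1 )*43^1*59^(-1 )*4139^( - 1 )*5659^1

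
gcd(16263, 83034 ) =9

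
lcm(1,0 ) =0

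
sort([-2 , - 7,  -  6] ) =[ - 7, - 6, -2]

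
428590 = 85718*5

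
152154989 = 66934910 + 85220079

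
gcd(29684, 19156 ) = 4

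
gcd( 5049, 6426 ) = 459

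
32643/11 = 2967 + 6/11 = 2967.55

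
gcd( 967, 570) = 1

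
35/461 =35/461 = 0.08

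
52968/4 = 13242 = 13242.00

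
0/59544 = 0= 0.00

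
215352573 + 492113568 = 707466141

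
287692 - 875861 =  - 588169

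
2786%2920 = 2786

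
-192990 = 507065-700055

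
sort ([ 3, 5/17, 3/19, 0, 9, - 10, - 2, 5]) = [ - 10, - 2, 0, 3/19,5/17,3, 5 , 9]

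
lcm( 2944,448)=20608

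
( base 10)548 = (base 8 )1044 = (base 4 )20210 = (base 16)224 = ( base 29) iq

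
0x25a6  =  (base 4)2112212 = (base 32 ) 9d6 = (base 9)14188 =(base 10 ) 9638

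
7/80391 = 7/80391=0.00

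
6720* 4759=31980480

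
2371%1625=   746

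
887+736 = 1623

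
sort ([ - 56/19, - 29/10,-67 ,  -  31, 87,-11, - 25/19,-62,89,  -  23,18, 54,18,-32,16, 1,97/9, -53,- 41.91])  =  [ - 67, - 62,- 53,-41.91,-32,  -  31, - 23,-11, - 56/19,-29/10,  -  25/19,1,97/9,16,18,18,54, 87,89]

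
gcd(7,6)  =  1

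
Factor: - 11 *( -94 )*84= 86856 = 2^3*3^1* 7^1*11^1*47^1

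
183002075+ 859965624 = 1042967699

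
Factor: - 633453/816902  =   - 2^( - 1)*3^1 * 239^( - 1 ) *1709^ (-1 )*211151^1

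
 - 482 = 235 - 717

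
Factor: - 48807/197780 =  - 153/620= - 2^( - 2)*3^2* 5^( - 1 )*17^1*31^( - 1 ) 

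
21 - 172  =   - 151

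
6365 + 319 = 6684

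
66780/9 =7420=7420.00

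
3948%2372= 1576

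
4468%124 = 4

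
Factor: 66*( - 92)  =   - 2^3*3^1*11^1*23^1 = - 6072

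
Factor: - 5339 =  - 19^1*281^1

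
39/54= 13/18 = 0.72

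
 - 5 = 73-78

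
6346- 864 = 5482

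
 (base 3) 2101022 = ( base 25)2jb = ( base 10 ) 1736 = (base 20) 46g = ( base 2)11011001000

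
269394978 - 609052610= - 339657632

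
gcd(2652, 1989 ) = 663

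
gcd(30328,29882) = 446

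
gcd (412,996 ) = 4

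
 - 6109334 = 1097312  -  7206646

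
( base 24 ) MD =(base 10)541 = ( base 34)FV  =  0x21D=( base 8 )1035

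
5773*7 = 40411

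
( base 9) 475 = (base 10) 392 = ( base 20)JC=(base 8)610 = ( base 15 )1B2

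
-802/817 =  - 802/817 = - 0.98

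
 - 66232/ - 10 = 33116/5= 6623.20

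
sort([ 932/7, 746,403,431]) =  [932/7,403,431, 746]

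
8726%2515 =1181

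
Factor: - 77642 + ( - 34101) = - 111743 =- 131^1*853^1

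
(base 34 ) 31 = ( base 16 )67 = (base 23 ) 4b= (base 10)103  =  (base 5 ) 403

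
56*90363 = 5060328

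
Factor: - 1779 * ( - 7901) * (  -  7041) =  - 98967444039 = - 3^2*593^1*2347^1*7901^1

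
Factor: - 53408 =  - 2^5*1669^1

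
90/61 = 90/61 = 1.48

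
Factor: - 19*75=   -  1425 = - 3^1 * 5^2*19^1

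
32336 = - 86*( -376 ) 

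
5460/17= 5460/17  =  321.18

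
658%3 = 1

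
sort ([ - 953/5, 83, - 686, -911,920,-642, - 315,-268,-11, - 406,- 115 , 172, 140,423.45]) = [-911,-686, - 642, -406, - 315, - 268, - 953/5, - 115, - 11,83, 140, 172, 423.45 , 920] 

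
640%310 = 20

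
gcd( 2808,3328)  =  104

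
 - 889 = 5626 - 6515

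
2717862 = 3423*794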